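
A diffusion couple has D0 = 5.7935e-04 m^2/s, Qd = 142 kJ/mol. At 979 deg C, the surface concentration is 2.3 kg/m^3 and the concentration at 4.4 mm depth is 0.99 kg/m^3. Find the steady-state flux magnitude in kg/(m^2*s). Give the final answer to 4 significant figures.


Step 1: D = D0 * exp(-Qd/(R*T))
T = 979 + 273.15 = 1252.15 K
D = 5.7935e-04 * exp(-142e3 / (8.314 * 1252.15)) = 6.90336e-10 m^2/s
Step 2: J = D * (C1 - C2) / dx
J = 6.90336e-10 * (2.3 - 0.99) / 4.4e-03
J = 2.055e-07 kg/(m^2*s)


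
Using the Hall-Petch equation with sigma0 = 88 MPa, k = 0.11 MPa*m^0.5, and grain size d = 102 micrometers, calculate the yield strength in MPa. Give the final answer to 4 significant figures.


sigma_y = sigma0 + k / sqrt(d)
d = 102 um = 1.02e-04 m
sigma_y = 88 + 0.11 / sqrt(1.02e-04)
sigma_y = 98.89 MPa


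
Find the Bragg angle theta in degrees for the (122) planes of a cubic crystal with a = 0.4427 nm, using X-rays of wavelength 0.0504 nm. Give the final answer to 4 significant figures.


d = a / sqrt(h^2+k^2+l^2)
d = 0.4427 / sqrt(9) = 0.147567 nm
lambda = 2*d*sin(theta)  =>  sin(theta) = lambda / (2*d)
sin(theta) = 0.0504 / (2 * 0.147567) = 0.17077
theta = 9.833 deg


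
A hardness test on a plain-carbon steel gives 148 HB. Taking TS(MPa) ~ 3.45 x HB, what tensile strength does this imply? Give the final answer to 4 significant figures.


TS (MPa) = 3.45 * HB
TS = 3.45 * 148
TS = 510.6 MPa


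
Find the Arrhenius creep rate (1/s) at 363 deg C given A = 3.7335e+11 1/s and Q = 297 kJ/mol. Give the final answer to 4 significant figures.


rate = A * exp(-Q / (R*T))
T = 363 + 273.15 = 636.15 K
rate = 3.7335e+11 * exp(-297e3 / (8.314 * 636.15))
rate = 1.529e-13 1/s


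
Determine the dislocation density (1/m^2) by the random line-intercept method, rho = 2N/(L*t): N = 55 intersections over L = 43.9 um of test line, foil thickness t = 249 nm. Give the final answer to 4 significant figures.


rho = 2N / (L * t)
L = 43.9 um = 4.39e-05 m, t = 249 nm = 2.49e-07 m
rho = 2 * 55 / (4.39e-05 * 2.49e-07)
rho = 1.006e+13 1/m^2


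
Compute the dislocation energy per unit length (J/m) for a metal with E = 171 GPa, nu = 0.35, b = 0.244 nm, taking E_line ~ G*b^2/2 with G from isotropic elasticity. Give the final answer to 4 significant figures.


Step 1: G = E / (2*(1+nu))
G = 171 / (2*(1+0.35)) = 63.3333 GPa = 6.33333e+10 Pa
Step 2: E_line = G*b^2/2
b = 0.244 nm = 2.44e-10 m
E_line = 0.5 * 6.33333e+10 * (2.44e-10)^2 = 1.885e-09 J/m


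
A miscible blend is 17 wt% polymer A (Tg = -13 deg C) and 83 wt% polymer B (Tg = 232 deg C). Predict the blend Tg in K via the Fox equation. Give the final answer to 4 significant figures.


1/Tg = w1/Tg1 + w2/Tg2 (in Kelvin)
Tg1 = 260.15 K, Tg2 = 505.15 K
1/Tg = 0.17/260.15 + 0.83/505.15
Tg = 435.4 K


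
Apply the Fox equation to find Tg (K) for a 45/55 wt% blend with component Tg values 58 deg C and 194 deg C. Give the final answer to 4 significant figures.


1/Tg = w1/Tg1 + w2/Tg2 (in Kelvin)
Tg1 = 331.15 K, Tg2 = 467.15 K
1/Tg = 0.45/331.15 + 0.55/467.15
Tg = 394.3 K


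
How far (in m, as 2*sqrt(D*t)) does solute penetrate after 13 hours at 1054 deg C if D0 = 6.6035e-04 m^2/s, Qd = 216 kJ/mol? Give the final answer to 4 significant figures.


Step 1: D = D0 * exp(-Qd/(R*T))
T = 1327.15 K
D = 6.6035e-04 * exp(-216e3 / (8.314 * 1327.15)) = 2.07984e-12 m^2/s
Step 2: L = 2*sqrt(D*t)
t = 13 h = 46800 s
L = 2*sqrt(2.07984e-12 * 46800) = 6.24e-04 m


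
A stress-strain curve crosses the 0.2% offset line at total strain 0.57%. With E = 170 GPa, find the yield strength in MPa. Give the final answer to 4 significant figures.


Offset strain = 0.002
Elastic strain at yield = total_strain - offset = 5.7e-03 - 0.002 = 3.7e-03
sigma_y = E * elastic_strain = 170000 * 3.7e-03
sigma_y = 629 MPa


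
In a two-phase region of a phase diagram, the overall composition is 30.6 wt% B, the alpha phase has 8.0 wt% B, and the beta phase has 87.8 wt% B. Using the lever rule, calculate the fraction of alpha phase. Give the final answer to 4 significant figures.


f_alpha = (C_beta - C0) / (C_beta - C_alpha)
f_alpha = (87.8 - 30.6) / (87.8 - 8.0)
f_alpha = 0.7168


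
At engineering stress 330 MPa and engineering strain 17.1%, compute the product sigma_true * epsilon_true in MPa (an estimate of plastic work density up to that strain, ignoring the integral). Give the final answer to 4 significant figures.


sigma_true = sigma_eng * (1 + epsilon_eng)
sigma_true = 330 * (1 + 0.171) = 386.43 MPa
epsilon_true = ln(1 + epsilon_eng)
epsilon_true = ln(1 + 0.171) = 0.157858
sigma_true * epsilon_true = 386.43 * 0.157858 = 61 MPa


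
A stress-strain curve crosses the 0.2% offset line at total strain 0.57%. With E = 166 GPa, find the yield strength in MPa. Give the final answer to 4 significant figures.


Offset strain = 0.002
Elastic strain at yield = total_strain - offset = 5.7e-03 - 0.002 = 3.7e-03
sigma_y = E * elastic_strain = 166000 * 3.7e-03
sigma_y = 614.2 MPa


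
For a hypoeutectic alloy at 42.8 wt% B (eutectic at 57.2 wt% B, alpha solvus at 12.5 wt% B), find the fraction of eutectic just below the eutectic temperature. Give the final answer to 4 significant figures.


f_primary = (C_e - C0) / (C_e - C_alpha_max)
f_primary = (57.2 - 42.8) / (57.2 - 12.5)
f_primary = 0.322148
f_eutectic = 1 - 0.322148 = 0.6779


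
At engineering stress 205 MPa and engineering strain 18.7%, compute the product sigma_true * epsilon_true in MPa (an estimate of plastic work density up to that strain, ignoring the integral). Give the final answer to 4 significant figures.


sigma_true = sigma_eng * (1 + epsilon_eng)
sigma_true = 205 * (1 + 0.187) = 243.335 MPa
epsilon_true = ln(1 + epsilon_eng)
epsilon_true = ln(1 + 0.187) = 0.171429
sigma_true * epsilon_true = 243.335 * 0.171429 = 41.71 MPa


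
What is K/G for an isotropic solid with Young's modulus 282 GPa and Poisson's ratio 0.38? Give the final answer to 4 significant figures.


G = E / (2*(1+nu))
G = 282 / (2*(1+0.38)) = 102.174 GPa
K = E / (3*(1-2*nu))
K = 282 / (3*(1-2*0.38)) = 391.667 GPa
K/G = 391.667 / 102.174 = 3.833


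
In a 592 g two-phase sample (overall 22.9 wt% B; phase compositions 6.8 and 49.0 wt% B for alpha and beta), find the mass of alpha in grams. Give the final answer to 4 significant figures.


f_alpha = (C_beta - C0) / (C_beta - C_alpha)
f_alpha = (49.0 - 22.9) / (49.0 - 6.8) = 0.618483
m_alpha = f_alpha * m_total = 0.618483 * 592 = 366.1 g


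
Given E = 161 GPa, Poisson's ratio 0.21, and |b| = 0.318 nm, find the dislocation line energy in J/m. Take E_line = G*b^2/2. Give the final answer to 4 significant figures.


Step 1: G = E / (2*(1+nu))
G = 161 / (2*(1+0.21)) = 66.5289 GPa = 6.65289e+10 Pa
Step 2: E_line = G*b^2/2
b = 0.318 nm = 3.18e-10 m
E_line = 0.5 * 6.65289e+10 * (3.18e-10)^2 = 3.364e-09 J/m


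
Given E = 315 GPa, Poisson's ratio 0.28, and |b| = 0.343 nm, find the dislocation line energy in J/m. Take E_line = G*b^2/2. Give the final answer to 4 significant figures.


Step 1: G = E / (2*(1+nu))
G = 315 / (2*(1+0.28)) = 123.047 GPa = 1.23047e+11 Pa
Step 2: E_line = G*b^2/2
b = 0.343 nm = 3.43e-10 m
E_line = 0.5 * 1.23047e+11 * (3.43e-10)^2 = 7.238e-09 J/m


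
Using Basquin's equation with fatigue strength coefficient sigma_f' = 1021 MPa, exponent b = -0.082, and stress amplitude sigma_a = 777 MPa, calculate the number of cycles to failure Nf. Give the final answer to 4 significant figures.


sigma_a = sigma_f' * (2*Nf)^b
2*Nf = (sigma_a / sigma_f')^(1/b)
2*Nf = (777 / 1021)^(1/-0.082)
2*Nf = 27.9511
Nf = 13.98 cycles


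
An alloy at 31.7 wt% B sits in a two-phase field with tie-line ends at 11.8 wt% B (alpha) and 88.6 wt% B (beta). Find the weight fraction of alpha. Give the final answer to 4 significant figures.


f_alpha = (C_beta - C0) / (C_beta - C_alpha)
f_alpha = (88.6 - 31.7) / (88.6 - 11.8)
f_alpha = 0.7409


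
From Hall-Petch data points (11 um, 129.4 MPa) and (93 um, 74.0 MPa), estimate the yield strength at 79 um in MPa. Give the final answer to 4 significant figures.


sigma_y = sigma0 + k / sqrt(d)
1/sqrt(d1) = 1/sqrt(1.1e-05) = 301.511;  1/sqrt(d2) = 103.695
k = (sigma1 - sigma2) / (1/sqrt(d1) - 1/sqrt(d2)) = (129.4 - 74.0) / (301.511 - 103.695) = 0.280058 MPa*m^0.5
sigma0 = sigma1 - k/sqrt(d1) = 129.4 - 0.280058*301.511 = 44.9593 MPa
sigma_y(d3) = 44.9593 + 0.280058 / sqrt(7.9e-05) = 76.47 MPa


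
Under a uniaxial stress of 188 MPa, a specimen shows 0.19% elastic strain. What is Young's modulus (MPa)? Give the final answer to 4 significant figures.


E = sigma / epsilon
epsilon = 0.19% = 1.9e-03
E = 188 / 1.9e-03
E = 98950 MPa


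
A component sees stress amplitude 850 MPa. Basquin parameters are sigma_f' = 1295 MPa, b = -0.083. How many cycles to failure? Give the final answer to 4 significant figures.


sigma_a = sigma_f' * (2*Nf)^b
2*Nf = (sigma_a / sigma_f')^(1/b)
2*Nf = (850 / 1295)^(1/-0.083)
2*Nf = 159.596
Nf = 79.8 cycles


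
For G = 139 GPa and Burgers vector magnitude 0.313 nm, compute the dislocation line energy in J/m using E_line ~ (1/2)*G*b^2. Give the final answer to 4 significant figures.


E = G*b^2/2
b = 0.313 nm = 3.13e-10 m
G = 139 GPa = 1.39e+11 Pa
E = 0.5 * 1.39e+11 * (3.13e-10)^2
E = 6.809e-09 J/m


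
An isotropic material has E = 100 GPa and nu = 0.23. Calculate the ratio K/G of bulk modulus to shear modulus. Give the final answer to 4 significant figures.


G = E / (2*(1+nu))
G = 100 / (2*(1+0.23)) = 40.6504 GPa
K = E / (3*(1-2*nu))
K = 100 / (3*(1-2*0.23)) = 61.7284 GPa
K/G = 61.7284 / 40.6504 = 1.519


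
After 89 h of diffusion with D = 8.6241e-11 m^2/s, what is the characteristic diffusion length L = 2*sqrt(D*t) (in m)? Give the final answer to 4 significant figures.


t = 89 hr = 320400 s
Diffusion length = 2*sqrt(D*t)
= 2*sqrt(8.6241e-11 * 320400)
= 0.01051 m


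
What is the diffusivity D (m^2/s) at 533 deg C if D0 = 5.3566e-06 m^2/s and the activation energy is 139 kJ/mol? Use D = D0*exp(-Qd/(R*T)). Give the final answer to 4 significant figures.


D = D0 * exp(-Qd / (R*T))
T = 806.15 K
D = 5.3566e-06 * exp(-139e3 / (8.314 * 806.15))
D = 5.273e-15 m^2/s


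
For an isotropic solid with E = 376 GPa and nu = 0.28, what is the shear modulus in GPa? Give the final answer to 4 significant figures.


G = E / (2*(1+nu))
G = 376 / (2*(1+0.28))
G = 146.9 GPa


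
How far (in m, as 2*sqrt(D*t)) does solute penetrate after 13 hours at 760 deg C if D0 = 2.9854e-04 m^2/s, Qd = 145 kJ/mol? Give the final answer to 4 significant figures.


Step 1: D = D0 * exp(-Qd/(R*T))
T = 1033.15 K
D = 2.9854e-04 * exp(-145e3 / (8.314 * 1033.15)) = 1.39232e-11 m^2/s
Step 2: L = 2*sqrt(D*t)
t = 13 h = 46800 s
L = 2*sqrt(1.39232e-11 * 46800) = 1.614e-03 m


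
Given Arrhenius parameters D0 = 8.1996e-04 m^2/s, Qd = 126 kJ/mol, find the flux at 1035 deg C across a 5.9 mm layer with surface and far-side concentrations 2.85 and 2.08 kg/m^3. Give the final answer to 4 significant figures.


Step 1: D = D0 * exp(-Qd/(R*T))
T = 1035 + 273.15 = 1308.15 K
D = 8.1996e-04 * exp(-126e3 / (8.314 * 1308.15)) = 7.628e-09 m^2/s
Step 2: J = D * (C1 - C2) / dx
J = 7.628e-09 * (2.85 - 2.08) / 5.9e-03
J = 9.955e-07 kg/(m^2*s)


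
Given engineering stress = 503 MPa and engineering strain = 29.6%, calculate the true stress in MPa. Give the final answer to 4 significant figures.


sigma_true = sigma_eng * (1 + epsilon_eng)
sigma_true = 503 * (1 + 0.296)
sigma_true = 651.9 MPa


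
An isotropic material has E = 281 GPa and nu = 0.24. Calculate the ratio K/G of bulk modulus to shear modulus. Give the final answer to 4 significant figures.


G = E / (2*(1+nu))
G = 281 / (2*(1+0.24)) = 113.306 GPa
K = E / (3*(1-2*nu))
K = 281 / (3*(1-2*0.24)) = 180.128 GPa
K/G = 180.128 / 113.306 = 1.59


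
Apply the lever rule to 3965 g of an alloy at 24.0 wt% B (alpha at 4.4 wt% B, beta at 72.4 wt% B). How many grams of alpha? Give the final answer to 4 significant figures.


f_alpha = (C_beta - C0) / (C_beta - C_alpha)
f_alpha = (72.4 - 24.0) / (72.4 - 4.4) = 0.711765
m_alpha = f_alpha * m_total = 0.711765 * 3965 = 2822 g


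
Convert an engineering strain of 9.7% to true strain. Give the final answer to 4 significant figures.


epsilon_true = ln(1 + epsilon_eng)
epsilon_true = ln(1 + 0.097)
epsilon_true = 0.09258


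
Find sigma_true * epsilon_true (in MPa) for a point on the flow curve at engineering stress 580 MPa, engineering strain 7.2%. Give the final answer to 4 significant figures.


sigma_true = sigma_eng * (1 + epsilon_eng)
sigma_true = 580 * (1 + 0.072) = 621.76 MPa
epsilon_true = ln(1 + epsilon_eng)
epsilon_true = ln(1 + 0.072) = 0.0695261
sigma_true * epsilon_true = 621.76 * 0.0695261 = 43.23 MPa


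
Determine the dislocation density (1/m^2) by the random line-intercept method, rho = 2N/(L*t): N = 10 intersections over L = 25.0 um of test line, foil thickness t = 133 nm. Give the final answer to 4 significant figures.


rho = 2N / (L * t)
L = 25.0 um = 2.5e-05 m, t = 133 nm = 1.33e-07 m
rho = 2 * 10 / (2.5e-05 * 1.33e-07)
rho = 6.015e+12 1/m^2


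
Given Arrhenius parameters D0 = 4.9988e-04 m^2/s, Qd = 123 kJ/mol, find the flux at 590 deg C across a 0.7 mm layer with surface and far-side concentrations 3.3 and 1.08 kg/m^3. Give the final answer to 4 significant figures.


Step 1: D = D0 * exp(-Qd/(R*T))
T = 590 + 273.15 = 863.15 K
D = 4.9988e-04 * exp(-123e3 / (8.314 * 863.15)) = 1.79925e-11 m^2/s
Step 2: J = D * (C1 - C2) / dx
J = 1.79925e-11 * (3.3 - 1.08) / 7e-04
J = 5.706e-08 kg/(m^2*s)


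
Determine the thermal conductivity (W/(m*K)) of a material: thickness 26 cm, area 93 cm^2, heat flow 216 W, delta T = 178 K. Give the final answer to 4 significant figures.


k = Q*L / (A*dT)
L = 0.26 m, A = 9.3e-03 m^2
k = 216 * 0.26 / (9.3e-03 * 178)
k = 33.93 W/(m*K)


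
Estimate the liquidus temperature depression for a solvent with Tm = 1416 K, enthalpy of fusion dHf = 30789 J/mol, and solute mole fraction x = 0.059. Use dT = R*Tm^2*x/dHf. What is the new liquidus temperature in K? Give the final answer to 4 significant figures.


dT = R*Tm^2*x / dHf
dT = 8.314 * 1416^2 * 0.059 / 30789
dT = 31.9443 K
T_new = 1416 - 31.9443 = 1384 K


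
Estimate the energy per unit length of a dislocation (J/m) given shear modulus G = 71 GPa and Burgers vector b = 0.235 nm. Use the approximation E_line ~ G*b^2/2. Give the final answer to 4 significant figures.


E = G*b^2/2
b = 0.235 nm = 2.35e-10 m
G = 71 GPa = 7.1e+10 Pa
E = 0.5 * 7.1e+10 * (2.35e-10)^2
E = 1.96e-09 J/m


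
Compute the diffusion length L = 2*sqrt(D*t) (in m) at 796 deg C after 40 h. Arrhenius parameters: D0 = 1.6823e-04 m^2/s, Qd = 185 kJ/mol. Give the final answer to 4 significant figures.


Step 1: D = D0 * exp(-Qd/(R*T))
T = 1069.15 K
D = 1.6823e-04 * exp(-185e3 / (8.314 * 1069.15)) = 1.53877e-13 m^2/s
Step 2: L = 2*sqrt(D*t)
t = 40 h = 144000 s
L = 2*sqrt(1.53877e-13 * 144000) = 2.977e-04 m


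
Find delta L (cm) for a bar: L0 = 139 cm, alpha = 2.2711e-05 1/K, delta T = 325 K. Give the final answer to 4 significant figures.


dL = L0 * alpha * dT
dL = 139 * 2.2711e-05 * 325
dL = 1.026 cm


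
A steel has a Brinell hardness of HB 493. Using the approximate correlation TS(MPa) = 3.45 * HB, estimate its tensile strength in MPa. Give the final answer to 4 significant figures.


TS (MPa) = 3.45 * HB
TS = 3.45 * 493
TS = 1701 MPa


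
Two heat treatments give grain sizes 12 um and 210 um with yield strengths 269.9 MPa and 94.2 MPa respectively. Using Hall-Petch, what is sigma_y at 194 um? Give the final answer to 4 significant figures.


sigma_y = sigma0 + k / sqrt(d)
1/sqrt(d1) = 1/sqrt(1.2e-05) = 288.675;  1/sqrt(d2) = 69.0066
k = (sigma1 - sigma2) / (1/sqrt(d1) - 1/sqrt(d2)) = (269.9 - 94.2) / (288.675 - 69.0066) = 0.799841 MPa*m^0.5
sigma0 = sigma1 - k/sqrt(d1) = 269.9 - 0.799841*288.675 = 39.0057 MPa
sigma_y(d3) = 39.0057 + 0.799841 / sqrt(1.94e-04) = 96.43 MPa


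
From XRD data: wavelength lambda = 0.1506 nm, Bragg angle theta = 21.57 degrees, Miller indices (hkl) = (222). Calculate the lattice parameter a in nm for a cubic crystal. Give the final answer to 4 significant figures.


d = lambda / (2*sin(theta))
d = 0.1506 / (2*sin(21.57 deg))
d = 0.204821 nm
a = d * sqrt(h^2+k^2+l^2) = 0.204821 * sqrt(12)
a = 0.7095 nm


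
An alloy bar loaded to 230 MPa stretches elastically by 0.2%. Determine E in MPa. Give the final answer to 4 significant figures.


E = sigma / epsilon
epsilon = 0.2% = 2e-03
E = 230 / 2e-03
E = 115000 MPa


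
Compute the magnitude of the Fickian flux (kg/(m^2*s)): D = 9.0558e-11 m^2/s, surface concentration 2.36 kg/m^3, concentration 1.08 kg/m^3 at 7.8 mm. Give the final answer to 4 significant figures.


J = -D * (dC/dx) = D * (C1 - C2) / dx
J = 9.0558e-11 * (2.36 - 1.08) / 7.8e-03
J = 1.486e-08 kg/(m^2*s)


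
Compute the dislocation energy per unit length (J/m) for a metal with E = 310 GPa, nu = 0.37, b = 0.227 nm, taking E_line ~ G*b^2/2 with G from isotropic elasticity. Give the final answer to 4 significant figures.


Step 1: G = E / (2*(1+nu))
G = 310 / (2*(1+0.37)) = 113.139 GPa = 1.13139e+11 Pa
Step 2: E_line = G*b^2/2
b = 0.227 nm = 2.27e-10 m
E_line = 0.5 * 1.13139e+11 * (2.27e-10)^2 = 2.915e-09 J/m


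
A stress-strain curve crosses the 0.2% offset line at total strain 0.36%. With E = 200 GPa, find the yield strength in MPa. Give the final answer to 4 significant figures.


Offset strain = 0.002
Elastic strain at yield = total_strain - offset = 3.6e-03 - 0.002 = 1.6e-03
sigma_y = E * elastic_strain = 200000 * 1.6e-03
sigma_y = 320 MPa


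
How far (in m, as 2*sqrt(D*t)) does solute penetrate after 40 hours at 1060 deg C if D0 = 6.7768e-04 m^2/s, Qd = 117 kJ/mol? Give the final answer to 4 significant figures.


Step 1: D = D0 * exp(-Qd/(R*T))
T = 1333.15 K
D = 6.7768e-04 * exp(-117e3 / (8.314 * 1333.15)) = 1.76457e-08 m^2/s
Step 2: L = 2*sqrt(D*t)
t = 40 h = 144000 s
L = 2*sqrt(1.76457e-08 * 144000) = 0.1008 m


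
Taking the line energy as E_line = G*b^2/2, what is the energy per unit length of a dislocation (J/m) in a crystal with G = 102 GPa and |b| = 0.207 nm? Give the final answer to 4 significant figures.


E = G*b^2/2
b = 0.207 nm = 2.07e-10 m
G = 102 GPa = 1.02e+11 Pa
E = 0.5 * 1.02e+11 * (2.07e-10)^2
E = 2.185e-09 J/m


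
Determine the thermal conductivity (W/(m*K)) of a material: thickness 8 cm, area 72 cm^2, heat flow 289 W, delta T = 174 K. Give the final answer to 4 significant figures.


k = Q*L / (A*dT)
L = 0.08 m, A = 7.2e-03 m^2
k = 289 * 0.08 / (7.2e-03 * 174)
k = 18.45 W/(m*K)


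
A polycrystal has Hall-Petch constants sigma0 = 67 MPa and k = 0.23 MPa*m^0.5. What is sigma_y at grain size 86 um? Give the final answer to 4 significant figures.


sigma_y = sigma0 + k / sqrt(d)
d = 86 um = 8.6e-05 m
sigma_y = 67 + 0.23 / sqrt(8.6e-05)
sigma_y = 91.8 MPa


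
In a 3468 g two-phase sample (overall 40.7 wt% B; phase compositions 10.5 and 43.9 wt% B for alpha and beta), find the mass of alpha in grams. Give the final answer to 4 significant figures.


f_alpha = (C_beta - C0) / (C_beta - C_alpha)
f_alpha = (43.9 - 40.7) / (43.9 - 10.5) = 0.0958084
m_alpha = f_alpha * m_total = 0.0958084 * 3468 = 332.3 g


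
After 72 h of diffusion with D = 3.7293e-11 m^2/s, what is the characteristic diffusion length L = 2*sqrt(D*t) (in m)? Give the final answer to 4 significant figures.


t = 72 hr = 259200 s
Diffusion length = 2*sqrt(D*t)
= 2*sqrt(3.7293e-11 * 259200)
= 6.218e-03 m


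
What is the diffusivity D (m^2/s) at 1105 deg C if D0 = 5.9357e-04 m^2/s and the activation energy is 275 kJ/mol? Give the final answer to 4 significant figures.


D = D0 * exp(-Qd / (R*T))
T = 1378.15 K
D = 5.9357e-04 * exp(-275e3 / (8.314 * 1378.15))
D = 2.239e-14 m^2/s


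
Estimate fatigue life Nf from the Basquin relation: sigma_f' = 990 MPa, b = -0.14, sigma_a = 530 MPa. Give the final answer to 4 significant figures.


sigma_a = sigma_f' * (2*Nf)^b
2*Nf = (sigma_a / sigma_f')^(1/b)
2*Nf = (530 / 990)^(1/-0.14)
2*Nf = 86.7523
Nf = 43.38 cycles


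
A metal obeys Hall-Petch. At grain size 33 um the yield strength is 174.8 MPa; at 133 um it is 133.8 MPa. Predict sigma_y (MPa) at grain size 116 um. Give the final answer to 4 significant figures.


sigma_y = sigma0 + k / sqrt(d)
1/sqrt(d1) = 1/sqrt(3.3e-05) = 174.078;  1/sqrt(d2) = 86.711
k = (sigma1 - sigma2) / (1/sqrt(d1) - 1/sqrt(d2)) = (174.8 - 133.8) / (174.078 - 86.711) = 0.469287 MPa*m^0.5
sigma0 = sigma1 - k/sqrt(d1) = 174.8 - 0.469287*174.078 = 93.1077 MPa
sigma_y(d3) = 93.1077 + 0.469287 / sqrt(1.16e-04) = 136.7 MPa


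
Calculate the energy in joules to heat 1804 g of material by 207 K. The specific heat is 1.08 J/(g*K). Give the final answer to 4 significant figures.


Q = m * cp * dT
Q = 1804 * 1.08 * 207
Q = 403300 J


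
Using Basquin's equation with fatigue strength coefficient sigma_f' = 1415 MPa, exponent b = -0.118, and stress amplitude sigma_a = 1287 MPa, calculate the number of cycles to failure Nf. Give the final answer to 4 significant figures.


sigma_a = sigma_f' * (2*Nf)^b
2*Nf = (sigma_a / sigma_f')^(1/b)
2*Nf = (1287 / 1415)^(1/-0.118)
2*Nf = 2.23339
Nf = 1.117 cycles


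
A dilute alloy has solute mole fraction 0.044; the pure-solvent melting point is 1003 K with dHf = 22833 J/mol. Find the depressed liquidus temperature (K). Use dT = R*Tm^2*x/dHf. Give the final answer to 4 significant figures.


dT = R*Tm^2*x / dHf
dT = 8.314 * 1003^2 * 0.044 / 22833
dT = 16.1176 K
T_new = 1003 - 16.1176 = 986.9 K


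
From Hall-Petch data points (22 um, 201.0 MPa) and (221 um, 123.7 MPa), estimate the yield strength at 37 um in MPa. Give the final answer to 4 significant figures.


sigma_y = sigma0 + k / sqrt(d)
1/sqrt(d1) = 1/sqrt(2.2e-05) = 213.201;  1/sqrt(d2) = 67.2673
k = (sigma1 - sigma2) / (1/sqrt(d1) - 1/sqrt(d2)) = (201.0 - 123.7) / (213.201 - 67.2673) = 0.529694 MPa*m^0.5
sigma0 = sigma1 - k/sqrt(d1) = 201.0 - 0.529694*213.201 = 88.069 MPa
sigma_y(d3) = 88.069 + 0.529694 / sqrt(3.7e-05) = 175.2 MPa


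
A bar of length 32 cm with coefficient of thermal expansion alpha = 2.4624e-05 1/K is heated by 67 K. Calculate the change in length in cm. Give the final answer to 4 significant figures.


dL = L0 * alpha * dT
dL = 32 * 2.4624e-05 * 67
dL = 0.05279 cm


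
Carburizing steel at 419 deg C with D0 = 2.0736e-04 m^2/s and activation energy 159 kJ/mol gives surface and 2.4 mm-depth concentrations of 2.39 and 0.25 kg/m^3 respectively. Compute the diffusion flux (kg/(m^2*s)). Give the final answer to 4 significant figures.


Step 1: D = D0 * exp(-Qd/(R*T))
T = 419 + 273.15 = 692.15 K
D = 2.0736e-04 * exp(-159e3 / (8.314 * 692.15)) = 2.07493e-16 m^2/s
Step 2: J = D * (C1 - C2) / dx
J = 2.07493e-16 * (2.39 - 0.25) / 2.4e-03
J = 1.85e-13 kg/(m^2*s)


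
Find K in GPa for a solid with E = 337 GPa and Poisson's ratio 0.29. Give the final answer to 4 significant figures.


K = E / (3*(1-2*nu))
K = 337 / (3*(1-2*0.29))
K = 267.5 GPa


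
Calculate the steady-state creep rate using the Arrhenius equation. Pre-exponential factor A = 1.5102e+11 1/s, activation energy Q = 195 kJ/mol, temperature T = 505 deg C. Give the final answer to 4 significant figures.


rate = A * exp(-Q / (R*T))
T = 505 + 273.15 = 778.15 K
rate = 1.5102e+11 * exp(-195e3 / (8.314 * 778.15))
rate = 0.01227 1/s


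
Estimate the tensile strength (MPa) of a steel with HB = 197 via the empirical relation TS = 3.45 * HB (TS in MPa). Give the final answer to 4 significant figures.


TS (MPa) = 3.45 * HB
TS = 3.45 * 197
TS = 679.7 MPa


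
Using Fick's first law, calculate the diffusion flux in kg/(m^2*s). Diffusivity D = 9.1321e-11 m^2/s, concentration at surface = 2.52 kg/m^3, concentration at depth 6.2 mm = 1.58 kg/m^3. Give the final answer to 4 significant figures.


J = -D * (dC/dx) = D * (C1 - C2) / dx
J = 9.1321e-11 * (2.52 - 1.58) / 6.2e-03
J = 1.385e-08 kg/(m^2*s)


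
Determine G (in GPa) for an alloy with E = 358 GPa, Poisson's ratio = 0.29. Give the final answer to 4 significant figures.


G = E / (2*(1+nu))
G = 358 / (2*(1+0.29))
G = 138.8 GPa


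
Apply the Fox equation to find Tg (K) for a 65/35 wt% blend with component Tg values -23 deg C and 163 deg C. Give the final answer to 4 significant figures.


1/Tg = w1/Tg1 + w2/Tg2 (in Kelvin)
Tg1 = 250.15 K, Tg2 = 436.15 K
1/Tg = 0.65/250.15 + 0.35/436.15
Tg = 294 K


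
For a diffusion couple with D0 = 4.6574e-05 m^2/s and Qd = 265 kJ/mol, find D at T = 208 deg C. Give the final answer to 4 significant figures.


D = D0 * exp(-Qd / (R*T))
T = 481.15 K
D = 4.6574e-05 * exp(-265e3 / (8.314 * 481.15))
D = 7.91e-34 m^2/s


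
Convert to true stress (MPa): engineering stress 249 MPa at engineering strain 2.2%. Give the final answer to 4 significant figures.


sigma_true = sigma_eng * (1 + epsilon_eng)
sigma_true = 249 * (1 + 0.022)
sigma_true = 254.5 MPa


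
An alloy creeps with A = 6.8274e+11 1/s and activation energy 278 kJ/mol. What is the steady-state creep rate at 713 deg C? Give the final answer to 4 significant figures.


rate = A * exp(-Q / (R*T))
T = 713 + 273.15 = 986.15 K
rate = 6.8274e+11 * exp(-278e3 / (8.314 * 986.15))
rate = 1.284e-03 1/s


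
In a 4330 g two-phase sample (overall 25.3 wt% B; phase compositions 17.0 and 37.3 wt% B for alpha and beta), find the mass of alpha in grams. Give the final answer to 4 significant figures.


f_alpha = (C_beta - C0) / (C_beta - C_alpha)
f_alpha = (37.3 - 25.3) / (37.3 - 17.0) = 0.591133
m_alpha = f_alpha * m_total = 0.591133 * 4330 = 2560 g


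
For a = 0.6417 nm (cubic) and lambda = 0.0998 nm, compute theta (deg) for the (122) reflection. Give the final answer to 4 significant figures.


d = a / sqrt(h^2+k^2+l^2)
d = 0.6417 / sqrt(9) = 0.2139 nm
lambda = 2*d*sin(theta)  =>  sin(theta) = lambda / (2*d)
sin(theta) = 0.0998 / (2 * 0.2139) = 0.233287
theta = 13.49 deg


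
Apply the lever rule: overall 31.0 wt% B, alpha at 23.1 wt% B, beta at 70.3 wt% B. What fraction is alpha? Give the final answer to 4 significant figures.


f_alpha = (C_beta - C0) / (C_beta - C_alpha)
f_alpha = (70.3 - 31.0) / (70.3 - 23.1)
f_alpha = 0.8326


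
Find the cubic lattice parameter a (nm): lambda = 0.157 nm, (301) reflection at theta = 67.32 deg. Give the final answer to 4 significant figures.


d = lambda / (2*sin(theta))
d = 0.157 / (2*sin(67.32 deg))
d = 0.0850789 nm
a = d * sqrt(h^2+k^2+l^2) = 0.0850789 * sqrt(10)
a = 0.269 nm


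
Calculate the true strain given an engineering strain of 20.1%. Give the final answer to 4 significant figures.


epsilon_true = ln(1 + epsilon_eng)
epsilon_true = ln(1 + 0.201)
epsilon_true = 0.1832


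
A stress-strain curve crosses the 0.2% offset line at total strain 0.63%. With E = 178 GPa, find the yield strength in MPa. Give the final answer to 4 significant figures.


Offset strain = 0.002
Elastic strain at yield = total_strain - offset = 6.3e-03 - 0.002 = 4.3e-03
sigma_y = E * elastic_strain = 178000 * 4.3e-03
sigma_y = 765.4 MPa


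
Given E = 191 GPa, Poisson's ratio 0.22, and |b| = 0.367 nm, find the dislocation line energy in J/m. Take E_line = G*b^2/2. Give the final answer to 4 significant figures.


Step 1: G = E / (2*(1+nu))
G = 191 / (2*(1+0.22)) = 78.2787 GPa = 7.82787e+10 Pa
Step 2: E_line = G*b^2/2
b = 0.367 nm = 3.67e-10 m
E_line = 0.5 * 7.82787e+10 * (3.67e-10)^2 = 5.272e-09 J/m


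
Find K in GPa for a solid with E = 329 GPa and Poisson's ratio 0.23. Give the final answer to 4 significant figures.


K = E / (3*(1-2*nu))
K = 329 / (3*(1-2*0.23))
K = 203.1 GPa


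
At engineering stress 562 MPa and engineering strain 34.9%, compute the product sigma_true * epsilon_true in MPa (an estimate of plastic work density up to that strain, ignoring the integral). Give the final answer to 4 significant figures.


sigma_true = sigma_eng * (1 + epsilon_eng)
sigma_true = 562 * (1 + 0.349) = 758.138 MPa
epsilon_true = ln(1 + epsilon_eng)
epsilon_true = ln(1 + 0.349) = 0.299364
sigma_true * epsilon_true = 758.138 * 0.299364 = 227 MPa


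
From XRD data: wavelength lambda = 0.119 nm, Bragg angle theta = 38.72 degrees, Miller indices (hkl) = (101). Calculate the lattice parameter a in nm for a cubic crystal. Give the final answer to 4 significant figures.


d = lambda / (2*sin(theta))
d = 0.119 / (2*sin(38.72 deg))
d = 0.0951216 nm
a = d * sqrt(h^2+k^2+l^2) = 0.0951216 * sqrt(2)
a = 0.1345 nm


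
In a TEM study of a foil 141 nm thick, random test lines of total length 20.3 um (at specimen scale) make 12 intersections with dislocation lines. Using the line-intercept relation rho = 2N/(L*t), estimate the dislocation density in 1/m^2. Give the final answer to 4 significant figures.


rho = 2N / (L * t)
L = 20.3 um = 2.03e-05 m, t = 141 nm = 1.41e-07 m
rho = 2 * 12 / (2.03e-05 * 1.41e-07)
rho = 8.385e+12 1/m^2


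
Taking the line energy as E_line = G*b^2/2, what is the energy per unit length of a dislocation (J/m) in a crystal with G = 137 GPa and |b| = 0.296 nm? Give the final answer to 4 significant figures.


E = G*b^2/2
b = 0.296 nm = 2.96e-10 m
G = 137 GPa = 1.37e+11 Pa
E = 0.5 * 1.37e+11 * (2.96e-10)^2
E = 6.002e-09 J/m


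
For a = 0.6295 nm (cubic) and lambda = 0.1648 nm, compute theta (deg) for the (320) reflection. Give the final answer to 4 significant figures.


d = a / sqrt(h^2+k^2+l^2)
d = 0.6295 / sqrt(13) = 0.174592 nm
lambda = 2*d*sin(theta)  =>  sin(theta) = lambda / (2*d)
sin(theta) = 0.1648 / (2 * 0.174592) = 0.471958
theta = 28.16 deg


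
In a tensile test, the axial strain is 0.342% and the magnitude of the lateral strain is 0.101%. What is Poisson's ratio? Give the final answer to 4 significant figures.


nu = -epsilon_lat / epsilon_axial
Lateral strain is contraction (negative), so using magnitudes:
nu = 0.101 / 0.342
nu = 0.2953


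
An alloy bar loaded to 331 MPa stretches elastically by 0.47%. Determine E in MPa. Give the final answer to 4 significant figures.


E = sigma / epsilon
epsilon = 0.47% = 4.7e-03
E = 331 / 4.7e-03
E = 70430 MPa


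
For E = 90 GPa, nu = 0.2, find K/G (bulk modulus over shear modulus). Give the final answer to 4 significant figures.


G = E / (2*(1+nu))
G = 90 / (2*(1+0.2)) = 37.5 GPa
K = E / (3*(1-2*nu))
K = 90 / (3*(1-2*0.2)) = 50 GPa
K/G = 50 / 37.5 = 1.333


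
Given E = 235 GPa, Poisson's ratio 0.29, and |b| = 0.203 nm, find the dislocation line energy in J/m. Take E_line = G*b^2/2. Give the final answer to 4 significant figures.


Step 1: G = E / (2*(1+nu))
G = 235 / (2*(1+0.29)) = 91.0853 GPa = 9.10853e+10 Pa
Step 2: E_line = G*b^2/2
b = 0.203 nm = 2.03e-10 m
E_line = 0.5 * 9.10853e+10 * (2.03e-10)^2 = 1.877e-09 J/m


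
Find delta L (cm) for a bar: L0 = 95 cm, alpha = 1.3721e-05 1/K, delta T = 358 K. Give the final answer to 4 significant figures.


dL = L0 * alpha * dT
dL = 95 * 1.3721e-05 * 358
dL = 0.4667 cm


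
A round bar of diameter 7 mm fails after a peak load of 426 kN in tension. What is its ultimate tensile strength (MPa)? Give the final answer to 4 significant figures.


A0 = pi*(d/2)^2 = pi*(7/2)^2 = 38.4845 mm^2
UTS = F_max / A0 = 426*1000 / 38.4845
UTS = 11070 MPa


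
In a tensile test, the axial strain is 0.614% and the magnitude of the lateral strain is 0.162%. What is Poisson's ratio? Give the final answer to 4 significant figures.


nu = -epsilon_lat / epsilon_axial
Lateral strain is contraction (negative), so using magnitudes:
nu = 0.162 / 0.614
nu = 0.2638


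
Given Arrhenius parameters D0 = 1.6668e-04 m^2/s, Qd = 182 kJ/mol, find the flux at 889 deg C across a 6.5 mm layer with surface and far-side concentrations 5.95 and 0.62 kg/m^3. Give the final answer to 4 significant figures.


Step 1: D = D0 * exp(-Qd/(R*T))
T = 889 + 273.15 = 1162.15 K
D = 1.6668e-04 * exp(-182e3 / (8.314 * 1162.15)) = 1.0998e-12 m^2/s
Step 2: J = D * (C1 - C2) / dx
J = 1.0998e-12 * (5.95 - 0.62) / 6.5e-03
J = 9.018e-10 kg/(m^2*s)


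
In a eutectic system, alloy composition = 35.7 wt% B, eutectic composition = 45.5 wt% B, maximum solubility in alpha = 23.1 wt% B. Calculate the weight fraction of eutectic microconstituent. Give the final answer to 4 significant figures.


f_primary = (C_e - C0) / (C_e - C_alpha_max)
f_primary = (45.5 - 35.7) / (45.5 - 23.1)
f_primary = 0.4375
f_eutectic = 1 - 0.4375 = 0.5625


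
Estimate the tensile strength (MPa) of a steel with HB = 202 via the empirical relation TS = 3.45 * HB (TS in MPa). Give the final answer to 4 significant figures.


TS (MPa) = 3.45 * HB
TS = 3.45 * 202
TS = 696.9 MPa


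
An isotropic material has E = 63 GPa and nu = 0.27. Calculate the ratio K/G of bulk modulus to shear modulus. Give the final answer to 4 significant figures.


G = E / (2*(1+nu))
G = 63 / (2*(1+0.27)) = 24.8031 GPa
K = E / (3*(1-2*nu))
K = 63 / (3*(1-2*0.27)) = 45.6522 GPa
K/G = 45.6522 / 24.8031 = 1.841


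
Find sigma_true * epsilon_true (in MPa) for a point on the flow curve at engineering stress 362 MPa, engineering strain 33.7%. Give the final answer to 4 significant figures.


sigma_true = sigma_eng * (1 + epsilon_eng)
sigma_true = 362 * (1 + 0.337) = 483.994 MPa
epsilon_true = ln(1 + epsilon_eng)
epsilon_true = ln(1 + 0.337) = 0.290428
sigma_true * epsilon_true = 483.994 * 0.290428 = 140.6 MPa


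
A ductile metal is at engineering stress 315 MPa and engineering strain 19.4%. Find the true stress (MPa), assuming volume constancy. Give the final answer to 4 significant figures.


sigma_true = sigma_eng * (1 + epsilon_eng)
sigma_true = 315 * (1 + 0.194)
sigma_true = 376.1 MPa


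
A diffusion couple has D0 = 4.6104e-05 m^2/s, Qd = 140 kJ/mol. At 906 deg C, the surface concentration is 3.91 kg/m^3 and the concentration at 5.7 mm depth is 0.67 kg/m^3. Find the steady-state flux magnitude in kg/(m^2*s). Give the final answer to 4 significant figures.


Step 1: D = D0 * exp(-Qd/(R*T))
T = 906 + 273.15 = 1179.15 K
D = 4.6104e-05 * exp(-140e3 / (8.314 * 1179.15)) = 2.89546e-11 m^2/s
Step 2: J = D * (C1 - C2) / dx
J = 2.89546e-11 * (3.91 - 0.67) / 5.7e-03
J = 1.646e-08 kg/(m^2*s)


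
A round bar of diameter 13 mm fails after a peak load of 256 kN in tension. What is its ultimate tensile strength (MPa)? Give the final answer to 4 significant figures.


A0 = pi*(d/2)^2 = pi*(13/2)^2 = 132.732 mm^2
UTS = F_max / A0 = 256*1000 / 132.732
UTS = 1929 MPa


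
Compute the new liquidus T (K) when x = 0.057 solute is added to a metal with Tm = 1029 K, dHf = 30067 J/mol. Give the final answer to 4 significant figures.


dT = R*Tm^2*x / dHf
dT = 8.314 * 1029^2 * 0.057 / 30067
dT = 16.6888 K
T_new = 1029 - 16.6888 = 1012 K


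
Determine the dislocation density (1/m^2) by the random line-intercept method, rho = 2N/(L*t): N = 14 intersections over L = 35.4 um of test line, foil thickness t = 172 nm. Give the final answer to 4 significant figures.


rho = 2N / (L * t)
L = 35.4 um = 3.54e-05 m, t = 172 nm = 1.72e-07 m
rho = 2 * 14 / (3.54e-05 * 1.72e-07)
rho = 4.599e+12 1/m^2


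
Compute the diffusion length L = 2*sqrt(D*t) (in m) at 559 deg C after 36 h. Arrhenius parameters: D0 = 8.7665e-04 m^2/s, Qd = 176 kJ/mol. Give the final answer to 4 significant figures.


Step 1: D = D0 * exp(-Qd/(R*T))
T = 832.15 K
D = 8.7665e-04 * exp(-176e3 / (8.314 * 832.15)) = 7.84844e-15 m^2/s
Step 2: L = 2*sqrt(D*t)
t = 36 h = 129600 s
L = 2*sqrt(7.84844e-15 * 129600) = 6.379e-05 m


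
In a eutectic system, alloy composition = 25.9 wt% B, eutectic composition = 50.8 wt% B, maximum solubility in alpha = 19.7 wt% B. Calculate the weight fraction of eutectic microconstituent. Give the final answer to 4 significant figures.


f_primary = (C_e - C0) / (C_e - C_alpha_max)
f_primary = (50.8 - 25.9) / (50.8 - 19.7)
f_primary = 0.800643
f_eutectic = 1 - 0.800643 = 0.1994


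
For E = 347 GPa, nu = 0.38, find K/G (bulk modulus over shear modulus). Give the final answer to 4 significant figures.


G = E / (2*(1+nu))
G = 347 / (2*(1+0.38)) = 125.725 GPa
K = E / (3*(1-2*nu))
K = 347 / (3*(1-2*0.38)) = 481.944 GPa
K/G = 481.944 / 125.725 = 3.833


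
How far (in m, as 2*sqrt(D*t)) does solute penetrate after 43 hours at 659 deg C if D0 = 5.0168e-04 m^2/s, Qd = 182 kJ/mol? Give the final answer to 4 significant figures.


Step 1: D = D0 * exp(-Qd/(R*T))
T = 932.15 K
D = 5.0168e-04 * exp(-182e3 / (8.314 * 932.15)) = 3.17229e-14 m^2/s
Step 2: L = 2*sqrt(D*t)
t = 43 h = 154800 s
L = 2*sqrt(3.17229e-14 * 154800) = 1.402e-04 m


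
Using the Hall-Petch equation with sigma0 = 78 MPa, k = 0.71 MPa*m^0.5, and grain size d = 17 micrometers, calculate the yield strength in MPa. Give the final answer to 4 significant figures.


sigma_y = sigma0 + k / sqrt(d)
d = 17 um = 1.7e-05 m
sigma_y = 78 + 0.71 / sqrt(1.7e-05)
sigma_y = 250.2 MPa


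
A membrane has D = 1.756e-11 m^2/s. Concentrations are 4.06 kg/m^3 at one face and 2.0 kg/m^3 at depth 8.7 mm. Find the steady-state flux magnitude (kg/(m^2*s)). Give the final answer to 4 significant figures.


J = -D * (dC/dx) = D * (C1 - C2) / dx
J = 1.756e-11 * (4.06 - 2.0) / 8.7e-03
J = 4.158e-09 kg/(m^2*s)


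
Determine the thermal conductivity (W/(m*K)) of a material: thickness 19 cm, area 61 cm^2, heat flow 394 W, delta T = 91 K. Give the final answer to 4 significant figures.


k = Q*L / (A*dT)
L = 0.19 m, A = 6.1e-03 m^2
k = 394 * 0.19 / (6.1e-03 * 91)
k = 134.9 W/(m*K)


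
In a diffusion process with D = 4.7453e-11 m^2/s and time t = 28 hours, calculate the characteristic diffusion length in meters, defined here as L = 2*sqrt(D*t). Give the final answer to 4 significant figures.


t = 28 hr = 100800 s
Diffusion length = 2*sqrt(D*t)
= 2*sqrt(4.7453e-11 * 100800)
= 4.374e-03 m


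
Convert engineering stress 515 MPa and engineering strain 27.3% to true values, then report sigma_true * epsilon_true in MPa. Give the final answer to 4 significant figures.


sigma_true = sigma_eng * (1 + epsilon_eng)
sigma_true = 515 * (1 + 0.273) = 655.595 MPa
epsilon_true = ln(1 + epsilon_eng)
epsilon_true = ln(1 + 0.273) = 0.241376
sigma_true * epsilon_true = 655.595 * 0.241376 = 158.2 MPa


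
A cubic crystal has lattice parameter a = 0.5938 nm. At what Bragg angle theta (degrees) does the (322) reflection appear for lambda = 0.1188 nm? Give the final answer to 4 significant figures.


d = a / sqrt(h^2+k^2+l^2)
d = 0.5938 / sqrt(17) = 0.144018 nm
lambda = 2*d*sin(theta)  =>  sin(theta) = lambda / (2*d)
sin(theta) = 0.1188 / (2 * 0.144018) = 0.412449
theta = 24.36 deg


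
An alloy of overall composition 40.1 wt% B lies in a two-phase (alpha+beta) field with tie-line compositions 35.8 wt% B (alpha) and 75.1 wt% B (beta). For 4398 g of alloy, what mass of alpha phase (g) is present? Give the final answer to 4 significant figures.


f_alpha = (C_beta - C0) / (C_beta - C_alpha)
f_alpha = (75.1 - 40.1) / (75.1 - 35.8) = 0.890585
m_alpha = f_alpha * m_total = 0.890585 * 4398 = 3917 g


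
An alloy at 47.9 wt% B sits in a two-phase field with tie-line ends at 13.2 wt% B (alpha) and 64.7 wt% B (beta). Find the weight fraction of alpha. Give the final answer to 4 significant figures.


f_alpha = (C_beta - C0) / (C_beta - C_alpha)
f_alpha = (64.7 - 47.9) / (64.7 - 13.2)
f_alpha = 0.3262


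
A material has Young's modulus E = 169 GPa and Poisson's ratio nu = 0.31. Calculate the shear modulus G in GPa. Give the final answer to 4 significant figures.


G = E / (2*(1+nu))
G = 169 / (2*(1+0.31))
G = 64.5 GPa


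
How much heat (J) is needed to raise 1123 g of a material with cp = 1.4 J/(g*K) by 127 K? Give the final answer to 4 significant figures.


Q = m * cp * dT
Q = 1123 * 1.4 * 127
Q = 199700 J


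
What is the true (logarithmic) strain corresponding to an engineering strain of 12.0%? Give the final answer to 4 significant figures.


epsilon_true = ln(1 + epsilon_eng)
epsilon_true = ln(1 + 0.12)
epsilon_true = 0.1133
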